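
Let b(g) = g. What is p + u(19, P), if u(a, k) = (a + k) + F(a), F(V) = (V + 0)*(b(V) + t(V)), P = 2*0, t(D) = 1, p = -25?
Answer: 374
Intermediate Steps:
P = 0
F(V) = V*(1 + V) (F(V) = (V + 0)*(V + 1) = V*(1 + V))
u(a, k) = a + k + a*(1 + a) (u(a, k) = (a + k) + a*(1 + a) = a + k + a*(1 + a))
p + u(19, P) = -25 + (19 + 0 + 19*(1 + 19)) = -25 + (19 + 0 + 19*20) = -25 + (19 + 0 + 380) = -25 + 399 = 374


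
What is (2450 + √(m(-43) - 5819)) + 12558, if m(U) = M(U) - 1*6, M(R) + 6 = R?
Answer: 15008 + I*√5874 ≈ 15008.0 + 76.642*I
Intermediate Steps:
M(R) = -6 + R
m(U) = -12 + U (m(U) = (-6 + U) - 1*6 = (-6 + U) - 6 = -12 + U)
(2450 + √(m(-43) - 5819)) + 12558 = (2450 + √((-12 - 43) - 5819)) + 12558 = (2450 + √(-55 - 5819)) + 12558 = (2450 + √(-5874)) + 12558 = (2450 + I*√5874) + 12558 = 15008 + I*√5874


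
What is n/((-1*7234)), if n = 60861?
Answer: -60861/7234 ≈ -8.4132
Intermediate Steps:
n/((-1*7234)) = 60861/((-1*7234)) = 60861/(-7234) = 60861*(-1/7234) = -60861/7234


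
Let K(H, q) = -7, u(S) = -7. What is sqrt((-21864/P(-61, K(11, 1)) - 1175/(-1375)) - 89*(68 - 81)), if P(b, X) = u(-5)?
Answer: sqrt(634593190)/385 ≈ 65.432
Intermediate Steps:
P(b, X) = -7
sqrt((-21864/P(-61, K(11, 1)) - 1175/(-1375)) - 89*(68 - 81)) = sqrt((-21864/(-7) - 1175/(-1375)) - 89*(68 - 81)) = sqrt((-21864*(-1/7) - 1175*(-1/1375)) - 89*(-13)) = sqrt((21864/7 + 47/55) + 1157) = sqrt(1202849/385 + 1157) = sqrt(1648294/385) = sqrt(634593190)/385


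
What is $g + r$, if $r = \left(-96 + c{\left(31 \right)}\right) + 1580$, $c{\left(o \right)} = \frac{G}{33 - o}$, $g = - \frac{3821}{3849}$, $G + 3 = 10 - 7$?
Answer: $\frac{5708095}{3849} \approx 1483.0$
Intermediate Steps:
$G = 0$ ($G = -3 + \left(10 - 7\right) = -3 + 3 = 0$)
$g = - \frac{3821}{3849}$ ($g = \left(-3821\right) \frac{1}{3849} = - \frac{3821}{3849} \approx -0.99273$)
$c{\left(o \right)} = 0$ ($c{\left(o \right)} = \frac{0}{33 - o} = 0$)
$r = 1484$ ($r = \left(-96 + 0\right) + 1580 = -96 + 1580 = 1484$)
$g + r = - \frac{3821}{3849} + 1484 = \frac{5708095}{3849}$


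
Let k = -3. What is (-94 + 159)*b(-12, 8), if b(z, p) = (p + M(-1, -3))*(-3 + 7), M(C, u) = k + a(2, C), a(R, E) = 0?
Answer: 1300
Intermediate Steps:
M(C, u) = -3 (M(C, u) = -3 + 0 = -3)
b(z, p) = -12 + 4*p (b(z, p) = (p - 3)*(-3 + 7) = (-3 + p)*4 = -12 + 4*p)
(-94 + 159)*b(-12, 8) = (-94 + 159)*(-12 + 4*8) = 65*(-12 + 32) = 65*20 = 1300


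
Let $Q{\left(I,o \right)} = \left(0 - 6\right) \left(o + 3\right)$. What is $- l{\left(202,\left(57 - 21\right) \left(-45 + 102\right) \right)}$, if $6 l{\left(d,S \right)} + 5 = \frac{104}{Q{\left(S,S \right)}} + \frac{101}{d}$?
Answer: $\frac{55589}{73980} \approx 0.75141$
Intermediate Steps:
$Q{\left(I,o \right)} = -18 - 6 o$ ($Q{\left(I,o \right)} = - 6 \left(3 + o\right) = -18 - 6 o$)
$l{\left(d,S \right)} = - \frac{5}{6} + \frac{52}{3 \left(-18 - 6 S\right)} + \frac{101}{6 d}$ ($l{\left(d,S \right)} = - \frac{5}{6} + \frac{\frac{104}{-18 - 6 S} + \frac{101}{d}}{6} = - \frac{5}{6} + \frac{\frac{101}{d} + \frac{104}{-18 - 6 S}}{6} = - \frac{5}{6} + \left(\frac{52}{3 \left(-18 - 6 S\right)} + \frac{101}{6 d}\right) = - \frac{5}{6} + \frac{52}{3 \left(-18 - 6 S\right)} + \frac{101}{6 d}$)
$- l{\left(202,\left(57 - 21\right) \left(-45 + 102\right) \right)} = - \frac{909 - 19594 + 303 \left(57 - 21\right) \left(-45 + 102\right) - 15 \left(57 - 21\right) \left(-45 + 102\right) 202}{18 \cdot 202 \left(3 + \left(57 - 21\right) \left(-45 + 102\right)\right)} = - \frac{909 - 19594 + 303 \cdot 36 \cdot 57 - 15 \cdot 36 \cdot 57 \cdot 202}{18 \cdot 202 \left(3 + 36 \cdot 57\right)} = - \frac{909 - 19594 + 303 \cdot 2052 - 30780 \cdot 202}{18 \cdot 202 \left(3 + 2052\right)} = - \frac{909 - 19594 + 621756 - 6217560}{18 \cdot 202 \cdot 2055} = - \frac{-5614489}{18 \cdot 202 \cdot 2055} = \left(-1\right) \left(- \frac{55589}{73980}\right) = \frac{55589}{73980}$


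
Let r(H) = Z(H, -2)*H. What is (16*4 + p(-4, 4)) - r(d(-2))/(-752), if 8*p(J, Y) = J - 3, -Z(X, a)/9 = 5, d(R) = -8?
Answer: 23915/376 ≈ 63.604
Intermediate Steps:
Z(X, a) = -45 (Z(X, a) = -9*5 = -45)
p(J, Y) = -3/8 + J/8 (p(J, Y) = (J - 3)/8 = (-3 + J)/8 = -3/8 + J/8)
r(H) = -45*H
(16*4 + p(-4, 4)) - r(d(-2))/(-752) = (16*4 + (-3/8 + (⅛)*(-4))) - (-45*(-8))/(-752) = (64 + (-3/8 - ½)) - 360*(-1)/752 = (64 - 7/8) - 1*(-45/94) = 505/8 + 45/94 = 23915/376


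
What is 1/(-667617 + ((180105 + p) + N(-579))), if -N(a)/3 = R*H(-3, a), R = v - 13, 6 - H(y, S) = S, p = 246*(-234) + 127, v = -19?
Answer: -1/488789 ≈ -2.0459e-6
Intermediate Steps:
p = -57437 (p = -57564 + 127 = -57437)
H(y, S) = 6 - S
R = -32 (R = -19 - 13 = -32)
N(a) = 576 - 96*a (N(a) = -(-96)*(6 - a) = -3*(-192 + 32*a) = 576 - 96*a)
1/(-667617 + ((180105 + p) + N(-579))) = 1/(-667617 + ((180105 - 57437) + (576 - 96*(-579)))) = 1/(-667617 + (122668 + (576 + 55584))) = 1/(-667617 + (122668 + 56160)) = 1/(-667617 + 178828) = 1/(-488789) = -1/488789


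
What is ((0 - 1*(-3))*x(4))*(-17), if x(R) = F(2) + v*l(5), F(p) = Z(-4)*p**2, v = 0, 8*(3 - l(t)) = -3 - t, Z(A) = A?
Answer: 816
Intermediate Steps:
l(t) = 27/8 + t/8 (l(t) = 3 - (-3 - t)/8 = 3 + (3/8 + t/8) = 27/8 + t/8)
F(p) = -4*p**2
x(R) = -16 (x(R) = -4*2**2 + 0*(27/8 + (1/8)*5) = -4*4 + 0*(27/8 + 5/8) = -16 + 0*4 = -16 + 0 = -16)
((0 - 1*(-3))*x(4))*(-17) = ((0 - 1*(-3))*(-16))*(-17) = ((0 + 3)*(-16))*(-17) = (3*(-16))*(-17) = -48*(-17) = 816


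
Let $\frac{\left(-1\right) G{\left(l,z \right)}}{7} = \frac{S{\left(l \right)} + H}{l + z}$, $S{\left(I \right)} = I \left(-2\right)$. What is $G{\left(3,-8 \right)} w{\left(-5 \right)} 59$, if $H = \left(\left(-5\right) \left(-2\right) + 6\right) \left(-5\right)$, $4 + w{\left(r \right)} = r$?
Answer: $\frac{319662}{5} \approx 63932.0$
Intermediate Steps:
$S{\left(I \right)} = - 2 I$
$w{\left(r \right)} = -4 + r$
$H = -80$ ($H = \left(10 + 6\right) \left(-5\right) = 16 \left(-5\right) = -80$)
$G{\left(l,z \right)} = - \frac{7 \left(-80 - 2 l\right)}{l + z}$ ($G{\left(l,z \right)} = - 7 \frac{- 2 l - 80}{l + z} = - 7 \frac{-80 - 2 l}{l + z} = - \frac{7 \left(-80 - 2 l\right)}{l + z}$)
$G{\left(3,-8 \right)} w{\left(-5 \right)} 59 = \frac{14 \left(40 + 3\right)}{3 - 8} \left(-4 - 5\right) 59 = 14 \frac{1}{-5} \cdot 43 \left(-9\right) 59 = 14 \left(- \frac{1}{5}\right) 43 \left(-9\right) 59 = \left(- \frac{602}{5}\right) \left(-9\right) 59 = \frac{5418}{5} \cdot 59 = \frac{319662}{5}$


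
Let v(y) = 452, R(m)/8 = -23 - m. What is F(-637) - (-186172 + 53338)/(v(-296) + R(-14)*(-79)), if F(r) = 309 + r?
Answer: -940543/3070 ≈ -306.37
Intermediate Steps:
R(m) = -184 - 8*m (R(m) = 8*(-23 - m) = -184 - 8*m)
F(-637) - (-186172 + 53338)/(v(-296) + R(-14)*(-79)) = (309 - 637) - (-186172 + 53338)/(452 + (-184 - 8*(-14))*(-79)) = -328 - (-132834)/(452 + (-184 + 112)*(-79)) = -328 - (-132834)/(452 - 72*(-79)) = -328 - (-132834)/(452 + 5688) = -328 - (-132834)/6140 = -328 - 1*(-66417/3070) = -328 + 66417/3070 = -940543/3070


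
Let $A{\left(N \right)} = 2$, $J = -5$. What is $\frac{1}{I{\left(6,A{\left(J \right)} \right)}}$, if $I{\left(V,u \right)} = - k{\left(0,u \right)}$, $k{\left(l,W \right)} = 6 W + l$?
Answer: $- \frac{1}{12} \approx -0.083333$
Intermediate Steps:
$k{\left(l,W \right)} = l + 6 W$
$I{\left(V,u \right)} = - 6 u$ ($I{\left(V,u \right)} = - (0 + 6 u) = - 6 u$)
$\frac{1}{I{\left(6,A{\left(J \right)} \right)}} = \frac{1}{\left(-6\right) 2} = \frac{1}{-12} = - \frac{1}{12}$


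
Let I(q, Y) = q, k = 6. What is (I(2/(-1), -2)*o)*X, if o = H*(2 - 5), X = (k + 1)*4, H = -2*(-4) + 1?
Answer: 1512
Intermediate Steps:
H = 9 (H = 8 + 1 = 9)
X = 28 (X = (6 + 1)*4 = 7*4 = 28)
o = -27 (o = 9*(2 - 5) = 9*(-3) = -27)
(I(2/(-1), -2)*o)*X = ((2/(-1))*(-27))*28 = ((2*(-1))*(-27))*28 = -2*(-27)*28 = 54*28 = 1512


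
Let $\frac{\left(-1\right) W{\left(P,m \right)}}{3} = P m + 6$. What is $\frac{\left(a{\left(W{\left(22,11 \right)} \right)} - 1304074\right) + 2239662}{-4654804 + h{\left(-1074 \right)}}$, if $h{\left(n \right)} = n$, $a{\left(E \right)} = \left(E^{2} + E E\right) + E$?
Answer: $- \frac{1020958}{2327939} \approx -0.43857$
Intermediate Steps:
$W{\left(P,m \right)} = -18 - 3 P m$ ($W{\left(P,m \right)} = - 3 \left(P m + 6\right) = - 3 \left(6 + P m\right) = -18 - 3 P m$)
$a{\left(E \right)} = E + 2 E^{2}$ ($a{\left(E \right)} = \left(E^{2} + E^{2}\right) + E = 2 E^{2} + E = E + 2 E^{2}$)
$\frac{\left(a{\left(W{\left(22,11 \right)} \right)} - 1304074\right) + 2239662}{-4654804 + h{\left(-1074 \right)}} = \frac{\left(\left(-18 - 66 \cdot 11\right) \left(1 + 2 \left(-18 - 66 \cdot 11\right)\right) - 1304074\right) + 2239662}{-4654804 - 1074} = \frac{\left(\left(-18 - 726\right) \left(1 + 2 \left(-18 - 726\right)\right) - 1304074\right) + 2239662}{-4655878} = \left(\left(- 744 \left(1 + 2 \left(-744\right)\right) - 1304074\right) + 2239662\right) \left(- \frac{1}{4655878}\right) = \left(\left(- 744 \left(1 - 1488\right) - 1304074\right) + 2239662\right) \left(- \frac{1}{4655878}\right) = \left(\left(\left(-744\right) \left(-1487\right) - 1304074\right) + 2239662\right) \left(- \frac{1}{4655878}\right) = \left(\left(1106328 - 1304074\right) + 2239662\right) \left(- \frac{1}{4655878}\right) = \left(-197746 + 2239662\right) \left(- \frac{1}{4655878}\right) = 2041916 \left(- \frac{1}{4655878}\right) = - \frac{1020958}{2327939}$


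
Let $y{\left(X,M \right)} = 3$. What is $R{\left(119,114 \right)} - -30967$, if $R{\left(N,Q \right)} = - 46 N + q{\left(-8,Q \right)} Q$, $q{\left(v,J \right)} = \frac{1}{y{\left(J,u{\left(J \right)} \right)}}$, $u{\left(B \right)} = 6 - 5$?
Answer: $25531$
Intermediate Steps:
$u{\left(B \right)} = 1$
$q{\left(v,J \right)} = \frac{1}{3}$
$R{\left(N,Q \right)} = - 46 N + \frac{Q}{3}$
$R{\left(119,114 \right)} - -30967 = \left(\left(-46\right) 119 + \frac{1}{3} \cdot 114\right) - -30967 = \left(-5474 + 38\right) + 30967 = -5436 + 30967 = 25531$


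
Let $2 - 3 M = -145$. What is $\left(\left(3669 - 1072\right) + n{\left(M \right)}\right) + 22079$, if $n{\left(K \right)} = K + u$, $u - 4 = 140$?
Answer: $24869$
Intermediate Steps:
$u = 144$ ($u = 4 + 140 = 144$)
$M = 49$ ($M = \frac{2}{3} - - \frac{145}{3} = \frac{2}{3} + \frac{145}{3} = 49$)
$n{\left(K \right)} = 144 + K$ ($n{\left(K \right)} = K + 144 = 144 + K$)
$\left(\left(3669 - 1072\right) + n{\left(M \right)}\right) + 22079 = \left(\left(3669 - 1072\right) + \left(144 + 49\right)\right) + 22079 = \left(\left(3669 - 1072\right) + 193\right) + 22079 = \left(2597 + 193\right) + 22079 = 2790 + 22079 = 24869$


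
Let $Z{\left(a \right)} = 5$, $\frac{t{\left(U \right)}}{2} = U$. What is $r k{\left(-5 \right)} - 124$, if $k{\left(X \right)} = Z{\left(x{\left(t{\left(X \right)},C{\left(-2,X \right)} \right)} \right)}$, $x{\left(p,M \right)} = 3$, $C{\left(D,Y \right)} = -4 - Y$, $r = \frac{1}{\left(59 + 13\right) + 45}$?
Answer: $- \frac{14503}{117} \approx -123.96$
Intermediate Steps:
$t{\left(U \right)} = 2 U$
$r = \frac{1}{117}$ ($r = \frac{1}{72 + 45} = \frac{1}{117} \approx 0.008547$)
$k{\left(X \right)} = 5$
$r k{\left(-5 \right)} - 124 = \frac{1}{117} \cdot 5 - 124 = \frac{5}{117} - 124 = - \frac{14503}{117}$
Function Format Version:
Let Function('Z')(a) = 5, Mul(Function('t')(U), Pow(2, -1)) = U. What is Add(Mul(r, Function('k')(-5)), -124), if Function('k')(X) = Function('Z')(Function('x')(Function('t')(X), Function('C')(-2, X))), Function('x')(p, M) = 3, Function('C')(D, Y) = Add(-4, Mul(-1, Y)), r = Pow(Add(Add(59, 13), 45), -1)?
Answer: Rational(-14503, 117) ≈ -123.96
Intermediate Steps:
Function('t')(U) = Mul(2, U)
r = Rational(1, 117) (r = Pow(Add(72, 45), -1) = Pow(117, -1) = Rational(1, 117) ≈ 0.0085470)
Function('k')(X) = 5
Add(Mul(r, Function('k')(-5)), -124) = Add(Mul(Rational(1, 117), 5), -124) = Add(Rational(5, 117), -124) = Rational(-14503, 117)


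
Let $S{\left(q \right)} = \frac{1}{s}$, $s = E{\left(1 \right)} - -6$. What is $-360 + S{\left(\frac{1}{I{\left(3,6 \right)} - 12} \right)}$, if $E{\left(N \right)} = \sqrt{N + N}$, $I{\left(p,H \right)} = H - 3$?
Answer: $- \frac{6117}{17} - \frac{\sqrt{2}}{34} \approx -359.87$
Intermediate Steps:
$I{\left(p,H \right)} = -3 + H$ ($I{\left(p,H \right)} = H - 3 = -3 + H$)
$E{\left(N \right)} = \sqrt{2} \sqrt{N}$ ($E{\left(N \right)} = \sqrt{2 N} = \sqrt{2} \sqrt{N}$)
$s = 6 + \sqrt{2}$ ($s = \sqrt{2} \sqrt{1} - -6 = \sqrt{2} \cdot 1 + 6 = \sqrt{2} + 6 = 6 + \sqrt{2} \approx 7.4142$)
$S{\left(q \right)} = \frac{1}{6 + \sqrt{2}}$
$-360 + S{\left(\frac{1}{I{\left(3,6 \right)} - 12} \right)} = -360 + \left(\frac{3}{17} - \frac{\sqrt{2}}{34}\right) = - \frac{6117}{17} - \frac{\sqrt{2}}{34}$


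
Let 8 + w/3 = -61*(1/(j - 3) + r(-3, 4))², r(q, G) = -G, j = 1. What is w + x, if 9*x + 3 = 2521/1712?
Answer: -57470603/15408 ≈ -3729.9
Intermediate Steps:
x = -2615/15408 (x = -⅓ + (2521/1712)/9 = -⅓ + (2521*(1/1712))/9 = -⅓ + (⅑)*(2521/1712) = -⅓ + 2521/15408 = -2615/15408 ≈ -0.16972)
w = -14919/4 (w = -24 + 3*(-61*(1/(1 - 3) - 1*4)²) = -24 + 3*(-61*(1/(-2) - 4)²) = -24 + 3*(-61*(-½ - 4)²) = -24 + 3*(-61*(-9/2)²) = -24 + 3*(-61*81/4) = -24 + 3*(-4941/4) = -24 - 14823/4 = -14919/4 ≈ -3729.8)
w + x = -14919/4 - 2615/15408 = -57470603/15408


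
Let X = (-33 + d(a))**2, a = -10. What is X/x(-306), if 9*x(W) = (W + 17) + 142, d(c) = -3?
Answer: -3888/49 ≈ -79.347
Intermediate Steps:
x(W) = 53/3 + W/9 (x(W) = ((W + 17) + 142)/9 = ((17 + W) + 142)/9 = (159 + W)/9 = 53/3 + W/9)
X = 1296 (X = (-33 - 3)**2 = (-36)**2 = 1296)
X/x(-306) = 1296/(53/3 + (1/9)*(-306)) = 1296/(53/3 - 34) = 1296/(-49/3) = 1296*(-3/49) = -3888/49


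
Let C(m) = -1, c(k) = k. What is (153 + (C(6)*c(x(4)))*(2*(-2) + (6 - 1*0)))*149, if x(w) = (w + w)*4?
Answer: 13261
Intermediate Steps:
x(w) = 8*w (x(w) = (2*w)*4 = 8*w)
(153 + (C(6)*c(x(4)))*(2*(-2) + (6 - 1*0)))*149 = (153 + (-8*4)*(2*(-2) + (6 - 1*0)))*149 = (153 + (-1*32)*(-4 + (6 + 0)))*149 = (153 - 32*(-4 + 6))*149 = (153 - 32*2)*149 = (153 - 64)*149 = 89*149 = 13261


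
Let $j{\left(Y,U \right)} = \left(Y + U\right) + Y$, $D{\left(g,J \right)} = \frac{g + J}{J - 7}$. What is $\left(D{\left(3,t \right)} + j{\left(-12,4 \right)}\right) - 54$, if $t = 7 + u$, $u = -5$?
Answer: $-75$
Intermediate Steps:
$t = 2$ ($t = 7 - 5 = 2$)
$D{\left(g,J \right)} = \frac{J + g}{-7 + J}$
$j{\left(Y,U \right)} = U + 2 Y$ ($j{\left(Y,U \right)} = \left(U + Y\right) + Y = U + 2 Y$)
$\left(D{\left(3,t \right)} + j{\left(-12,4 \right)}\right) - 54 = \left(\frac{2 + 3}{-7 + 2} + \left(4 + 2 \left(-12\right)\right)\right) - 54 = \left(\frac{1}{-5} \cdot 5 + \left(4 - 24\right)\right) - 54 = \left(\left(- \frac{1}{5}\right) 5 - 20\right) - 54 = \left(-1 - 20\right) - 54 = -21 - 54 = -75$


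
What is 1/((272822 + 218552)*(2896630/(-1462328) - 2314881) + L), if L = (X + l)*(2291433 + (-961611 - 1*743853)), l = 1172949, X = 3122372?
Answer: 365582/504302689902078605 ≈ 7.2493e-13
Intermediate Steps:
L = 2516924951049 (L = (3122372 + 1172949)*(2291433 + (-961611 - 1*743853)) = 4295321*(2291433 + (-961611 - 743853)) = 4295321*(2291433 - 1705464) = 4295321*585969 = 2516924951049)
1/((272822 + 218552)*(2896630/(-1462328) - 2314881) + L) = 1/((272822 + 218552)*(2896630/(-1462328) - 2314881) + 2516924951049) = 1/(491374*(2896630*(-1/1462328) - 2314881) + 2516924951049) = 1/(491374*(-1448315/731164 - 2314881) + 2516924951049) = 1/(491374*(-1692559099799/731164) + 2516924951049) = 1/(-415839767552316913/365582 + 2516924951049) = 1/(504302689902078605/365582) = 365582/504302689902078605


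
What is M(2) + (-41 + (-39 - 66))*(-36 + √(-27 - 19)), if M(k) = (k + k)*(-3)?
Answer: 5244 - 146*I*√46 ≈ 5244.0 - 990.22*I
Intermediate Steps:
M(k) = -6*k (M(k) = (2*k)*(-3) = -6*k)
M(2) + (-41 + (-39 - 66))*(-36 + √(-27 - 19)) = -6*2 + (-41 + (-39 - 66))*(-36 + √(-27 - 19)) = -12 + (-41 - 105)*(-36 + √(-46)) = -12 - 146*(-36 + I*√46) = -12 + (5256 - 146*I*√46) = 5244 - 146*I*√46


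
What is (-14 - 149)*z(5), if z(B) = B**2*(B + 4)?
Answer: -36675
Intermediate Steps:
z(B) = B**2*(4 + B)
(-14 - 149)*z(5) = (-14 - 149)*(5**2*(4 + 5)) = -4075*9 = -163*225 = -36675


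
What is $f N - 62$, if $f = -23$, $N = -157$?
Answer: $3549$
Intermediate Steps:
$f N - 62 = \left(-23\right) \left(-157\right) - 62 = 3611 - 62 = 3549$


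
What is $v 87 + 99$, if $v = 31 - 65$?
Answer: $-2859$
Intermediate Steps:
$v = -34$
$v 87 + 99 = \left(-34\right) 87 + 99 = -2958 + 99 = -2859$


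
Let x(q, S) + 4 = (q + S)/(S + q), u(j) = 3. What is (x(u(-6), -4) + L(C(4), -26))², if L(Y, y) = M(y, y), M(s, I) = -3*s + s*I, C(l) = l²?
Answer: 564001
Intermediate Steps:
x(q, S) = -3 (x(q, S) = -4 + (q + S)/(S + q) = -4 + (S + q)/(S + q) = -4 + 1 = -3)
M(s, I) = -3*s + I*s
L(Y, y) = y*(-3 + y)
(x(u(-6), -4) + L(C(4), -26))² = (-3 - 26*(-3 - 26))² = (-3 - 26*(-29))² = (-3 + 754)² = 751² = 564001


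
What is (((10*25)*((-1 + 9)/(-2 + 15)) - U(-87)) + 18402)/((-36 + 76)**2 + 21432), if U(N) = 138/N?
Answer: 874519/1085383 ≈ 0.80572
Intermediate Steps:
(((10*25)*((-1 + 9)/(-2 + 15)) - U(-87)) + 18402)/((-36 + 76)**2 + 21432) = (((10*25)*((-1 + 9)/(-2 + 15)) - 138/(-87)) + 18402)/((-36 + 76)**2 + 21432) = ((250*(8/13) - 138*(-1)/87) + 18402)/(40**2 + 21432) = ((250*(8*(1/13)) - 1*(-46/29)) + 18402)/(1600 + 21432) = ((250*(8/13) + 46/29) + 18402)/23032 = ((2000/13 + 46/29) + 18402)*(1/23032) = (58598/377 + 18402)*(1/23032) = (6996152/377)*(1/23032) = 874519/1085383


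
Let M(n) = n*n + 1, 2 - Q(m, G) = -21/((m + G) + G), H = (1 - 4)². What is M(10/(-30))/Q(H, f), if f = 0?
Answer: 10/39 ≈ 0.25641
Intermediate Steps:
H = 9 (H = (-3)² = 9)
Q(m, G) = 2 + 21/(m + 2*G) (Q(m, G) = 2 - (-21)/((m + G) + G) = 2 - (-21)/((G + m) + G) = 2 - (-21)/(m + 2*G) = 2 + 21/(m + 2*G))
M(n) = 1 + n² (M(n) = n² + 1 = 1 + n²)
M(10/(-30))/Q(H, f) = (1 + (10/(-30))²)/(((21 + 2*9 + 4*0)/(9 + 2*0))) = (1 + (10*(-1/30))²)/(((21 + 18 + 0)/(9 + 0))) = (1 + (-⅓)²)/((39/9)) = (1 + ⅑)/(((⅑)*39)) = 10/(9*(13/3)) = (10/9)*(3/13) = 10/39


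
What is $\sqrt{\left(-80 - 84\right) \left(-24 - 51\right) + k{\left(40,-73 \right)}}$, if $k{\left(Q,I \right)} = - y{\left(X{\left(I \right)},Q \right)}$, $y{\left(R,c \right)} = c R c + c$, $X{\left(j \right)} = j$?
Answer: $6 \sqrt{3585} \approx 359.25$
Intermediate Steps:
$y{\left(R,c \right)} = c + R c^{2}$ ($y{\left(R,c \right)} = R c c + c = R c^{2} + c = c + R c^{2}$)
$k{\left(Q,I \right)} = - Q \left(1 + I Q\right)$
$\sqrt{\left(-80 - 84\right) \left(-24 - 51\right) + k{\left(40,-73 \right)}} = \sqrt{\left(-80 - 84\right) \left(-24 - 51\right) - 40 \left(1 - 2920\right)} = \sqrt{\left(-164\right) \left(-75\right) - 40 \left(1 - 2920\right)} = \sqrt{12300 - 40 \left(-2919\right)} = \sqrt{12300 + 116760} = \sqrt{129060} = 6 \sqrt{3585}$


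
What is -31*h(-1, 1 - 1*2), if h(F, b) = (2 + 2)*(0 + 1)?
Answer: -124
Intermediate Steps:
h(F, b) = 4 (h(F, b) = 4*1 = 4)
-31*h(-1, 1 - 1*2) = -31*4 = -124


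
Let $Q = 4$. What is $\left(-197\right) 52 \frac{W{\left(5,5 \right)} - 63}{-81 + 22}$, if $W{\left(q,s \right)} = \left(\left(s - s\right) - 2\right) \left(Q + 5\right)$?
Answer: $- \frac{829764}{59} \approx -14064.0$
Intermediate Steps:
$W{\left(q,s \right)} = -18$ ($W{\left(q,s \right)} = \left(\left(s - s\right) - 2\right) \left(4 + 5\right) = \left(0 - 2\right) 9 = \left(-2\right) 9 = -18$)
$\left(-197\right) 52 \frac{W{\left(5,5 \right)} - 63}{-81 + 22} = \left(-197\right) 52 \frac{-18 - 63}{-81 + 22} = - 10244 \left(- \frac{81}{-59}\right) = - 10244 \left(\left(-81\right) \left(- \frac{1}{59}\right)\right) = \left(-10244\right) \frac{81}{59} = - \frac{829764}{59}$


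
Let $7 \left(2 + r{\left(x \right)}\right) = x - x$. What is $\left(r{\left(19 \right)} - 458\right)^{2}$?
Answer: $211600$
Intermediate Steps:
$r{\left(x \right)} = -2$ ($r{\left(x \right)} = -2 + \frac{x - x}{7} = -2 + \frac{1}{7} \cdot 0 = -2 + 0 = -2$)
$\left(r{\left(19 \right)} - 458\right)^{2} = \left(-2 - 458\right)^{2} = \left(-460\right)^{2} = 211600$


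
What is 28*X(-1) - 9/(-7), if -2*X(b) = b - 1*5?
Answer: 597/7 ≈ 85.286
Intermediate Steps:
X(b) = 5/2 - b/2 (X(b) = -(b - 1*5)/2 = -(b - 5)/2 = -(-5 + b)/2 = 5/2 - b/2)
28*X(-1) - 9/(-7) = 28*(5/2 - ½*(-1)) - 9/(-7) = 28*(5/2 + ½) - 9*(-⅐) = 28*3 + 9/7 = 84 + 9/7 = 597/7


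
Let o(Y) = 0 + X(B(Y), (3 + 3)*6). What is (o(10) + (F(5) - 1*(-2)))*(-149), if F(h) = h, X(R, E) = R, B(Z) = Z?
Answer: -2533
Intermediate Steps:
o(Y) = Y (o(Y) = 0 + Y = Y)
(o(10) + (F(5) - 1*(-2)))*(-149) = (10 + (5 - 1*(-2)))*(-149) = (10 + (5 + 2))*(-149) = (10 + 7)*(-149) = 17*(-149) = -2533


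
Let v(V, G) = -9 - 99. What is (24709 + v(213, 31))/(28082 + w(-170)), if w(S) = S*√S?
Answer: 345422641/396755862 + 2091085*I*√170/396755862 ≈ 0.87062 + 0.068718*I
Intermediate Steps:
v(V, G) = -108
w(S) = S^(3/2)
(24709 + v(213, 31))/(28082 + w(-170)) = (24709 - 108)/(28082 + (-170)^(3/2)) = 24601/(28082 - 170*I*√170)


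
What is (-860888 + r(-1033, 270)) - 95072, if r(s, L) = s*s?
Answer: 111129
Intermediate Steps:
r(s, L) = s²
(-860888 + r(-1033, 270)) - 95072 = (-860888 + (-1033)²) - 95072 = (-860888 + 1067089) - 95072 = 206201 - 95072 = 111129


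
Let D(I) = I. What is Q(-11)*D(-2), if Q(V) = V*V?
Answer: -242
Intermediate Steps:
Q(V) = V²
Q(-11)*D(-2) = (-11)²*(-2) = 121*(-2) = -242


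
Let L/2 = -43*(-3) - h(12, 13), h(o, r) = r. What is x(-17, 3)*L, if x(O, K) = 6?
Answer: 1392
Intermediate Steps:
L = 232 (L = 2*(-43*(-3) - 1*13) = 2*(129 - 13) = 2*116 = 232)
x(-17, 3)*L = 6*232 = 1392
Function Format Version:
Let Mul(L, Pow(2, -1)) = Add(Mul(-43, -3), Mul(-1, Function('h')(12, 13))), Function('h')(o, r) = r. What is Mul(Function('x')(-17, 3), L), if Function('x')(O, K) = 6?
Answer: 1392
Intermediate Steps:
L = 232 (L = Mul(2, Add(Mul(-43, -3), Mul(-1, 13))) = Mul(2, Add(129, -13)) = Mul(2, 116) = 232)
Mul(Function('x')(-17, 3), L) = Mul(6, 232) = 1392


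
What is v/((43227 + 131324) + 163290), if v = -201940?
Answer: -201940/337841 ≈ -0.59774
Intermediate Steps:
v/((43227 + 131324) + 163290) = -201940/((43227 + 131324) + 163290) = -201940/(174551 + 163290) = -201940/337841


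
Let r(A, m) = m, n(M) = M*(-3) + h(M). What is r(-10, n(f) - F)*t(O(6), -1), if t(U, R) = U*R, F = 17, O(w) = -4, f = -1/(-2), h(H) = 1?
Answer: -70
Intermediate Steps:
f = ½ (f = -1*(-½) = ½ ≈ 0.50000)
n(M) = 1 - 3*M (n(M) = M*(-3) + 1 = -3*M + 1 = 1 - 3*M)
t(U, R) = R*U
r(-10, n(f) - F)*t(O(6), -1) = ((1 - 3*½) - 1*17)*(-1*(-4)) = ((1 - 3/2) - 17)*4 = (-½ - 17)*4 = -35/2*4 = -70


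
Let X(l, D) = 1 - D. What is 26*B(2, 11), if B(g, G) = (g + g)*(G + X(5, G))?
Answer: 104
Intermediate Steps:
B(g, G) = 2*g (B(g, G) = (g + g)*(G + (1 - G)) = (2*g)*1 = 2*g)
26*B(2, 11) = 26*(2*2) = 26*4 = 104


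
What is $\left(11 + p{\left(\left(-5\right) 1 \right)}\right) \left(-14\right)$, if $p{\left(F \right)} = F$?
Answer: $-84$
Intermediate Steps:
$\left(11 + p{\left(\left(-5\right) 1 \right)}\right) \left(-14\right) = \left(11 - 5\right) \left(-14\right) = 6 \left(-14\right) = -84$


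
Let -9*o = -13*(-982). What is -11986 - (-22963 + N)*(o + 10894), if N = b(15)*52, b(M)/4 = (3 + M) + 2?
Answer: 1603411966/9 ≈ 1.7816e+8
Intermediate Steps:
o = -12766/9 (o = -(-13)*(-982)/9 = -⅑*12766 = -12766/9 ≈ -1418.4)
b(M) = 20 + 4*M (b(M) = 4*((3 + M) + 2) = 4*(5 + M) = 20 + 4*M)
N = 4160 (N = (20 + 4*15)*52 = (20 + 60)*52 = 80*52 = 4160)
-11986 - (-22963 + N)*(o + 10894) = -11986 - (-22963 + 4160)*(-12766/9 + 10894) = -11986 - (-18803)*85280/9 = -11986 - 1*(-1603519840/9) = -11986 + 1603519840/9 = 1603411966/9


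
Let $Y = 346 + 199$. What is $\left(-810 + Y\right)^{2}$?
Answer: $70225$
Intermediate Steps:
$Y = 545$
$\left(-810 + Y\right)^{2} = \left(-810 + 545\right)^{2} = \left(-265\right)^{2} = 70225$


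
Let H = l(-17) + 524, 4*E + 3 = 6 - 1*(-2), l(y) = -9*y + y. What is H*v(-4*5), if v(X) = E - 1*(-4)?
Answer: 3465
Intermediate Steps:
l(y) = -8*y
E = 5/4 (E = -¾ + (6 - 1*(-2))/4 = -¾ + (6 + 2)/4 = -¾ + (¼)*8 = -¾ + 2 = 5/4 ≈ 1.2500)
H = 660 (H = -8*(-17) + 524 = 136 + 524 = 660)
v(X) = 21/4 (v(X) = 5/4 - 1*(-4) = 5/4 + 4 = 21/4)
H*v(-4*5) = 660*(21/4) = 3465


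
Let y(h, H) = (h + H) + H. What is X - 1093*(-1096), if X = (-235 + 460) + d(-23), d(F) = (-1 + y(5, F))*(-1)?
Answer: 1198195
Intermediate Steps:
y(h, H) = h + 2*H (y(h, H) = (H + h) + H = h + 2*H)
d(F) = -4 - 2*F (d(F) = (-1 + (5 + 2*F))*(-1) = (4 + 2*F)*(-1) = -4 - 2*F)
X = 267 (X = (-235 + 460) + (-4 - 2*(-23)) = 225 + (-4 + 46) = 225 + 42 = 267)
X - 1093*(-1096) = 267 - 1093*(-1096) = 267 + 1197928 = 1198195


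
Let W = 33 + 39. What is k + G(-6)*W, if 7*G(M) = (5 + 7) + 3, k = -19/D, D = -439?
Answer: 474253/3073 ≈ 154.33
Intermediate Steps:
k = 19/439 (k = -19/(-439) = -19*(-1/439) = 19/439 ≈ 0.043280)
G(M) = 15/7 (G(M) = ((5 + 7) + 3)/7 = (12 + 3)/7 = (⅐)*15 = 15/7)
W = 72
k + G(-6)*W = 19/439 + (15/7)*72 = 19/439 + 1080/7 = 474253/3073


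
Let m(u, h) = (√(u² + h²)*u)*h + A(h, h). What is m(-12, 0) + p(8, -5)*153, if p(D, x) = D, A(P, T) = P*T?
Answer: 1224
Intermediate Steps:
m(u, h) = h² + h*u*√(h² + u²) (m(u, h) = (√(u² + h²)*u)*h + h*h = (√(h² + u²)*u)*h + h² = (u*√(h² + u²))*h + h² = h*u*√(h² + u²) + h² = h² + h*u*√(h² + u²))
m(-12, 0) + p(8, -5)*153 = 0*(0 - 12*√(0² + (-12)²)) + 8*153 = 0*(0 - 12*√(0 + 144)) + 1224 = 0*(0 - 12*√144) + 1224 = 0*(0 - 12*12) + 1224 = 0*(0 - 144) + 1224 = 0*(-144) + 1224 = 0 + 1224 = 1224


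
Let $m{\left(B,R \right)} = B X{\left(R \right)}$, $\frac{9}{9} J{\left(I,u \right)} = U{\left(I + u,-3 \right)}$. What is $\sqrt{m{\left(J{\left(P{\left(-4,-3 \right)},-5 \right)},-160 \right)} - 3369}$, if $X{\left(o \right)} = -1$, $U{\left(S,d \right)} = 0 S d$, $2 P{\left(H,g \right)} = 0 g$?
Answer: $i \sqrt{3369} \approx 58.043 i$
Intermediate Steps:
$P{\left(H,g \right)} = 0$ ($P{\left(H,g \right)} = \frac{0 g}{2} = \frac{1}{2} \cdot 0 = 0$)
$U{\left(S,d \right)} = 0$ ($U{\left(S,d \right)} = 0 d = 0$)
$J{\left(I,u \right)} = 0$
$m{\left(B,R \right)} = - B$ ($m{\left(B,R \right)} = B \left(-1\right) = - B$)
$\sqrt{m{\left(J{\left(P{\left(-4,-3 \right)},-5 \right)},-160 \right)} - 3369} = \sqrt{\left(-1\right) 0 - 3369} = \sqrt{0 - 3369} = \sqrt{-3369} = i \sqrt{3369}$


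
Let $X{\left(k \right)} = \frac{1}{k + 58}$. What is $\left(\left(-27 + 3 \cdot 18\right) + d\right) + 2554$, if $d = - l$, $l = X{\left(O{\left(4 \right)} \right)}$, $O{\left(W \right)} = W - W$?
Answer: $\frac{149697}{58} \approx 2581.0$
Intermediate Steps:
$O{\left(W \right)} = 0$
$X{\left(k \right)} = \frac{1}{58 + k}$
$l = \frac{1}{58}$ ($l = \frac{1}{58 + 0} = \frac{1}{58} \approx 0.017241$)
$d = - \frac{1}{58}$ ($d = \left(-1\right) \frac{1}{58} = - \frac{1}{58} \approx -0.017241$)
$\left(\left(-27 + 3 \cdot 18\right) + d\right) + 2554 = \left(\left(-27 + 3 \cdot 18\right) - \frac{1}{58}\right) + 2554 = \left(\left(-27 + 54\right) - \frac{1}{58}\right) + 2554 = \left(27 - \frac{1}{58}\right) + 2554 = \frac{1565}{58} + 2554 = \frac{149697}{58}$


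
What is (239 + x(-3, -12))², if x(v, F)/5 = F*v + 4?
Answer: 192721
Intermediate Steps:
x(v, F) = 20 + 5*F*v (x(v, F) = 5*(F*v + 4) = 5*(4 + F*v) = 20 + 5*F*v)
(239 + x(-3, -12))² = (239 + (20 + 5*(-12)*(-3)))² = (239 + (20 + 180))² = (239 + 200)² = 439² = 192721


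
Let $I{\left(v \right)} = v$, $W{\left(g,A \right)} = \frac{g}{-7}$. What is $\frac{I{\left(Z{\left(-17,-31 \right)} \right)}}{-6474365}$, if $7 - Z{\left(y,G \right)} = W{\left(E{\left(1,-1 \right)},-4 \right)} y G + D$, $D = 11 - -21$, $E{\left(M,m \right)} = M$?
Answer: $- \frac{352}{45320555} \approx -7.7669 \cdot 10^{-6}$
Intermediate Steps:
$W{\left(g,A \right)} = - \frac{g}{7}$ ($W{\left(g,A \right)} = g \left(- \frac{1}{7}\right) = - \frac{g}{7}$)
$D = 32$ ($D = 11 + 21 = 32$)
$Z{\left(y,G \right)} = -25 + \frac{G y}{7}$ ($Z{\left(y,G \right)} = 7 - \left(\left(- \frac{1}{7}\right) 1 y G + 32\right) = 7 - \left(- \frac{y}{7} G + 32\right) = 7 - \left(- \frac{G y}{7} + 32\right) = 7 - \left(32 - \frac{G y}{7}\right) = 7 + \left(-32 + \frac{G y}{7}\right) = -25 + \frac{G y}{7}$)
$\frac{I{\left(Z{\left(-17,-31 \right)} \right)}}{-6474365} = \frac{-25 + \frac{1}{7} \left(-31\right) \left(-17\right)}{-6474365} = \left(-25 + \frac{527}{7}\right) \left(- \frac{1}{6474365}\right) = \frac{352}{7} \left(- \frac{1}{6474365}\right) = - \frac{352}{45320555}$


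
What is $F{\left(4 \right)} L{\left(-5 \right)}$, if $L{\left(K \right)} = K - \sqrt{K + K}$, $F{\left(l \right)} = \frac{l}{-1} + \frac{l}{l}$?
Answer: $15 + 3 i \sqrt{10} \approx 15.0 + 9.4868 i$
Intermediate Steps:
$F{\left(l \right)} = 1 - l$ ($F{\left(l \right)} = l \left(-1\right) + 1 = - l + 1 = 1 - l$)
$L{\left(K \right)} = K - \sqrt{2} \sqrt{K}$ ($L{\left(K \right)} = K - \sqrt{2 K} = K - \sqrt{2} \sqrt{K}$)
$F{\left(4 \right)} L{\left(-5 \right)} = \left(1 - 4\right) \left(-5 - \sqrt{2} \sqrt{-5}\right) = \left(1 - 4\right) \left(-5 - \sqrt{2} i \sqrt{5}\right) = - 3 \left(-5 - i \sqrt{10}\right) = 15 + 3 i \sqrt{10}$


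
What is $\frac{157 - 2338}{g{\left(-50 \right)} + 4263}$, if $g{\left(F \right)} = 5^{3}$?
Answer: $- \frac{2181}{4388} \approx -0.49704$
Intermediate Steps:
$g{\left(F \right)} = 125$
$\frac{157 - 2338}{g{\left(-50 \right)} + 4263} = \frac{157 - 2338}{125 + 4263} = - \frac{2181}{4388}$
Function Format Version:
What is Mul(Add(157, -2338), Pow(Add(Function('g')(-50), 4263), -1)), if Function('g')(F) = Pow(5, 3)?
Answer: Rational(-2181, 4388) ≈ -0.49704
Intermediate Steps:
Function('g')(F) = 125
Mul(Add(157, -2338), Pow(Add(Function('g')(-50), 4263), -1)) = Mul(Add(157, -2338), Pow(Add(125, 4263), -1)) = Mul(-2181, Pow(4388, -1)) = Mul(-2181, Rational(1, 4388)) = Rational(-2181, 4388)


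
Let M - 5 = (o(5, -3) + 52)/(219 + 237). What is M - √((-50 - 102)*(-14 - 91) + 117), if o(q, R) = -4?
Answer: 97/19 - √16077 ≈ -121.69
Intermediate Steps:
M = 97/19 (M = 5 + (-4 + 52)/(219 + 237) = 5 + 48/456 = 5 + 48*(1/456) = 5 + 2/19 = 97/19 ≈ 5.1053)
M - √((-50 - 102)*(-14 - 91) + 117) = 97/19 - √((-50 - 102)*(-14 - 91) + 117) = 97/19 - √(-152*(-105) + 117) = 97/19 - √(15960 + 117) = 97/19 - √16077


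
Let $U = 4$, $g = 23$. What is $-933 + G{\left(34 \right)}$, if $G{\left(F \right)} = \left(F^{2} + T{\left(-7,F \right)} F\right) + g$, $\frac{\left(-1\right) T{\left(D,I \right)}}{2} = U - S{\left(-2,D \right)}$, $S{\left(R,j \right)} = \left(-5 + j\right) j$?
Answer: $5686$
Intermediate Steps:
$S{\left(R,j \right)} = j \left(-5 + j\right)$
$T{\left(D,I \right)} = -8 + 2 D \left(-5 + D\right)$ ($T{\left(D,I \right)} = - 2 \left(4 - D \left(-5 + D\right)\right) = -8 + 2 D \left(-5 + D\right)$)
$G{\left(F \right)} = 23 + F^{2} + 160 F$ ($G{\left(F \right)} = \left(F^{2} + \left(-8 + 2 \left(-7\right) \left(-5 - 7\right)\right) F\right) + 23 = \left(F^{2} + \left(-8 + 2 \left(-7\right) \left(-12\right)\right) F\right) + 23 = \left(F^{2} + \left(-8 + 168\right) F\right) + 23 = \left(F^{2} + 160 F\right) + 23 = 23 + F^{2} + 160 F$)
$-933 + G{\left(34 \right)} = -933 + \left(23 + 34^{2} + 160 \cdot 34\right) = -933 + \left(23 + 1156 + 5440\right) = -933 + 6619 = 5686$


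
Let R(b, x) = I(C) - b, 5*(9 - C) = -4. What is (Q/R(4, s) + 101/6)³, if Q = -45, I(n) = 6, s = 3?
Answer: -4913/27 ≈ -181.96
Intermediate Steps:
C = 49/5 (C = 9 - ⅕*(-4) = 9 + ⅘ = 49/5 ≈ 9.8000)
R(b, x) = 6 - b
(Q/R(4, s) + 101/6)³ = (-45/(6 - 1*4) + 101/6)³ = (-45/(6 - 4) + 101*(⅙))³ = (-45/2 + 101/6)³ = (-17/3)³ = -4913/27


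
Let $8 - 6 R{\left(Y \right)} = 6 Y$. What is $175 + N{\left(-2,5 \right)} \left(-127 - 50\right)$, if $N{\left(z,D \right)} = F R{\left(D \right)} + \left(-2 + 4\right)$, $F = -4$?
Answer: $-2775$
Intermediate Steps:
$R{\left(Y \right)} = \frac{4}{3} - Y$ ($R{\left(Y \right)} = \frac{4}{3} - \frac{6 Y}{6} = \frac{4}{3} - Y$)
$N{\left(z,D \right)} = - \frac{10}{3} + 4 D$ ($N{\left(z,D \right)} = - 4 \left(\frac{4}{3} - D\right) + \left(-2 + 4\right) = \left(- \frac{16}{3} + 4 D\right) + 2 = - \frac{10}{3} + 4 D$)
$175 + N{\left(-2,5 \right)} \left(-127 - 50\right) = 175 + \left(- \frac{10}{3} + 4 \cdot 5\right) \left(-127 - 50\right) = 175 + \left(- \frac{10}{3} + 20\right) \left(-127 - 50\right) = 175 + \frac{50}{3} \left(-177\right) = 175 - 2950 = -2775$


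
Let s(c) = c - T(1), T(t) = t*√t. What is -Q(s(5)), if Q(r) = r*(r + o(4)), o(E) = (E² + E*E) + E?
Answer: -160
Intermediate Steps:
o(E) = E + 2*E² (o(E) = (E² + E²) + E = 2*E² + E = E + 2*E²)
T(t) = t^(3/2)
s(c) = -1 + c (s(c) = c - 1^(3/2) = c - 1*1 = c - 1 = -1 + c)
Q(r) = r*(36 + r) (Q(r) = r*(r + 4*(1 + 2*4)) = r*(r + 4*(1 + 8)) = r*(r + 4*9) = r*(r + 36) = r*(36 + r))
-Q(s(5)) = -(-1 + 5)*(36 + (-1 + 5)) = -4*(36 + 4) = -4*40 = -1*160 = -160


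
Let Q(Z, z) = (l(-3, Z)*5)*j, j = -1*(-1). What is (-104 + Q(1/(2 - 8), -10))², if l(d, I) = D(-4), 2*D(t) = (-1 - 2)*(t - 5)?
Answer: 5329/4 ≈ 1332.3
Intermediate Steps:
j = 1
D(t) = 15/2 - 3*t/2 (D(t) = ((-1 - 2)*(t - 5))/2 = (-3*(-5 + t))/2 = (15 - 3*t)/2 = 15/2 - 3*t/2)
l(d, I) = 27/2 (l(d, I) = 15/2 - 3/2*(-4) = 15/2 + 6 = 27/2)
Q(Z, z) = 135/2 (Q(Z, z) = ((27/2)*5)*1 = (135/2)*1 = 135/2)
(-104 + Q(1/(2 - 8), -10))² = (-104 + 135/2)² = (-73/2)² = 5329/4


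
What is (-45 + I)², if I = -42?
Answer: 7569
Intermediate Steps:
(-45 + I)² = (-45 - 42)² = (-87)² = 7569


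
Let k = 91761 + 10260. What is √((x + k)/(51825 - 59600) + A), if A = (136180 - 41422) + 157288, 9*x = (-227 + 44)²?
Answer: 2*√152355160847/1555 ≈ 502.03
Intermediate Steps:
k = 102021
x = 3721 (x = (-227 + 44)²/9 = (⅑)*(-183)² = (⅑)*33489 = 3721)
A = 252046 (A = 94758 + 157288 = 252046)
√((x + k)/(51825 - 59600) + A) = √((3721 + 102021)/(51825 - 59600) + 252046) = √(105742/(-7775) + 252046) = √(105742*(-1/7775) + 252046) = √(-105742/7775 + 252046) = √(1959551908/7775) = 2*√152355160847/1555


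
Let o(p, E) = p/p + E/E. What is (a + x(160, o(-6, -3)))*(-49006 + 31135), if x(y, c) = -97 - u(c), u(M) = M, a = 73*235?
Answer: -304807776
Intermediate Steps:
o(p, E) = 2 (o(p, E) = 1 + 1 = 2)
a = 17155
x(y, c) = -97 - c
(a + x(160, o(-6, -3)))*(-49006 + 31135) = (17155 + (-97 - 1*2))*(-49006 + 31135) = (17155 + (-97 - 2))*(-17871) = (17155 - 99)*(-17871) = 17056*(-17871) = -304807776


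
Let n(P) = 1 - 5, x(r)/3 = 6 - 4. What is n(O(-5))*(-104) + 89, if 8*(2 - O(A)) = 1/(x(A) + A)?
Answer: 505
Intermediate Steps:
x(r) = 6 (x(r) = 3*(6 - 4) = 3*2 = 6)
O(A) = 2 - 1/(8*(6 + A))
n(P) = -4
n(O(-5))*(-104) + 89 = -4*(-104) + 89 = 416 + 89 = 505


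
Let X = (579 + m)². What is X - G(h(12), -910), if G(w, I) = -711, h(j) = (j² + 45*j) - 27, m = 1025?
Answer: 2573527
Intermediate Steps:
h(j) = -27 + j² + 45*j
X = 2572816 (X = (579 + 1025)² = 1604² = 2572816)
X - G(h(12), -910) = 2572816 - 1*(-711) = 2572816 + 711 = 2573527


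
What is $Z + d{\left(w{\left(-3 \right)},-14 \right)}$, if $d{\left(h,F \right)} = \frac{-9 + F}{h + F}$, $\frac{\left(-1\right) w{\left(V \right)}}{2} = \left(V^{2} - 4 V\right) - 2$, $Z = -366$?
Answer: $- \frac{19009}{52} \approx -365.56$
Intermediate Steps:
$w{\left(V \right)} = 4 - 2 V^{2} + 8 V$ ($w{\left(V \right)} = - 2 \left(\left(V^{2} - 4 V\right) - 2\right) = - 2 \left(-2 + V^{2} - 4 V\right) = 4 - 2 V^{2} + 8 V$)
$d{\left(h,F \right)} = \frac{-9 + F}{F + h}$
$Z + d{\left(w{\left(-3 \right)},-14 \right)} = -366 + \frac{-9 - 14}{-14 + \left(4 - 2 \left(-3\right)^{2} + 8 \left(-3\right)\right)} = -366 + \frac{1}{-14 - 38} \left(-23\right) = -366 + \frac{1}{-52} \left(-23\right) = -366 - - \frac{23}{52} = -366 + \frac{23}{52} = - \frac{19009}{52}$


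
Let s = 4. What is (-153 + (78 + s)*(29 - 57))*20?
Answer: -48980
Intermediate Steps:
(-153 + (78 + s)*(29 - 57))*20 = (-153 + (78 + 4)*(29 - 57))*20 = (-153 + 82*(-28))*20 = (-153 - 2296)*20 = -2449*20 = -48980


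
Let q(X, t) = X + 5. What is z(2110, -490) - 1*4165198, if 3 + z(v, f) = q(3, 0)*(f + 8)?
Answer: -4169057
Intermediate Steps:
q(X, t) = 5 + X
z(v, f) = 61 + 8*f (z(v, f) = -3 + (5 + 3)*(f + 8) = -3 + 8*(8 + f) = -3 + (64 + 8*f) = 61 + 8*f)
z(2110, -490) - 1*4165198 = (61 + 8*(-490)) - 1*4165198 = (61 - 3920) - 4165198 = -3859 - 4165198 = -4169057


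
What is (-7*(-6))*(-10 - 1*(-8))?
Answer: -84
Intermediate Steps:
(-7*(-6))*(-10 - 1*(-8)) = 42*(-10 + 8) = 42*(-2) = -84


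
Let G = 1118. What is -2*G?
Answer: -2236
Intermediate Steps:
-2*G = -2*1118 = -2236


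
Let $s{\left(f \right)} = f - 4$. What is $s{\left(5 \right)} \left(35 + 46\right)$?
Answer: $81$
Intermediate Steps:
$s{\left(f \right)} = -4 + f$ ($s{\left(f \right)} = f - 4 = -4 + f$)
$s{\left(5 \right)} \left(35 + 46\right) = \left(-4 + 5\right) \left(35 + 46\right) = 1 \cdot 81 = 81$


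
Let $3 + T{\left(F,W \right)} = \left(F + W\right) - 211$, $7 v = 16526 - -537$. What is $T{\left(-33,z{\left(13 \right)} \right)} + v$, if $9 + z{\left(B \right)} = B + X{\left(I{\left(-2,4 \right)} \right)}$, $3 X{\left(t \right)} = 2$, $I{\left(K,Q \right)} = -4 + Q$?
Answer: $\frac{46100}{21} \approx 2195.2$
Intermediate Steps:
$X{\left(t \right)} = \frac{2}{3}$ ($X{\left(t \right)} = \frac{1}{3} \cdot 2 = \frac{2}{3}$)
$v = \frac{17063}{7}$ ($v = \frac{16526 - -537}{7} = \frac{16526 + 537}{7} = \frac{1}{7} \cdot 17063 = \frac{17063}{7} \approx 2437.6$)
$z{\left(B \right)} = - \frac{25}{3} + B$ ($z{\left(B \right)} = -9 + \left(B + \frac{2}{3}\right) = -9 + \left(\frac{2}{3} + B\right) = - \frac{25}{3} + B$)
$T{\left(F,W \right)} = -214 + F + W$ ($T{\left(F,W \right)} = -3 - \left(211 - F - W\right) = -3 + \left(-211 + F + W\right) = -214 + F + W$)
$T{\left(-33,z{\left(13 \right)} \right)} + v = \left(-214 - 33 + \left(- \frac{25}{3} + 13\right)\right) + \frac{17063}{7} = \left(-214 - 33 + \frac{14}{3}\right) + \frac{17063}{7} = - \frac{727}{3} + \frac{17063}{7} = \frac{46100}{21}$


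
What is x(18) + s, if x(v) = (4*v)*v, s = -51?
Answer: 1245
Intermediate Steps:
x(v) = 4*v²
x(18) + s = 4*18² - 51 = 4*324 - 51 = 1296 - 51 = 1245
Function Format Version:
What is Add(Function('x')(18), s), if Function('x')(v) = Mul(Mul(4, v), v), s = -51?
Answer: 1245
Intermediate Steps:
Function('x')(v) = Mul(4, Pow(v, 2))
Add(Function('x')(18), s) = Add(Mul(4, Pow(18, 2)), -51) = Add(Mul(4, 324), -51) = Add(1296, -51) = 1245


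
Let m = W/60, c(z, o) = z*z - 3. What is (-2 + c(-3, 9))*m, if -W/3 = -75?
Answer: 15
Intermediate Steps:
W = 225 (W = -3*(-75) = 225)
c(z, o) = -3 + z**2 (c(z, o) = z**2 - 3 = -3 + z**2)
m = 15/4 (m = 225/60 = 225*(1/60) = 15/4 ≈ 3.7500)
(-2 + c(-3, 9))*m = (-2 + (-3 + (-3)**2))*(15/4) = (-2 + (-3 + 9))*(15/4) = (-2 + 6)*(15/4) = 4*(15/4) = 15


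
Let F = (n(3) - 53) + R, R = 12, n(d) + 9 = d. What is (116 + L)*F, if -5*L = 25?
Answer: -5217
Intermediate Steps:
L = -5 (L = -1/5*25 = -5)
n(d) = -9 + d
F = -47 (F = ((-9 + 3) - 53) + 12 = (-6 - 53) + 12 = -59 + 12 = -47)
(116 + L)*F = (116 - 5)*(-47) = 111*(-47) = -5217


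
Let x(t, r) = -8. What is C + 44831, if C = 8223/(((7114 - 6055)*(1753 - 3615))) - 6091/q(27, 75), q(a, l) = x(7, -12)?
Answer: 119868908213/2629144 ≈ 45592.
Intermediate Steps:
q(a, l) = -8
C = 2001753549/2629144 (C = 8223/(((7114 - 6055)*(1753 - 3615))) - 6091/(-8) = 8223/((1059*(-1862))) - 6091*(-1/8) = 8223/(-1971858) + 6091/8 = 8223*(-1/1971858) + 6091/8 = -2741/657286 + 6091/8 = 2001753549/2629144 ≈ 761.37)
C + 44831 = 2001753549/2629144 + 44831 = 119868908213/2629144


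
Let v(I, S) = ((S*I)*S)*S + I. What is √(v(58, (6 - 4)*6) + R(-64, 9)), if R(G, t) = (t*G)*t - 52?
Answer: √95046 ≈ 308.30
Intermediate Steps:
R(G, t) = -52 + G*t² (R(G, t) = (G*t)*t - 52 = G*t² - 52 = -52 + G*t²)
v(I, S) = I + I*S³ (v(I, S) = ((I*S)*S)*S + I = (I*S²)*S + I = I*S³ + I = I + I*S³)
√(v(58, (6 - 4)*6) + R(-64, 9)) = √(58*(1 + ((6 - 4)*6)³) + (-52 - 64*9²)) = √(58*(1 + (2*6)³) + (-52 - 64*81)) = √(58*(1 + 12³) + (-52 - 5184)) = √(58*(1 + 1728) - 5236) = √(58*1729 - 5236) = √(100282 - 5236) = √95046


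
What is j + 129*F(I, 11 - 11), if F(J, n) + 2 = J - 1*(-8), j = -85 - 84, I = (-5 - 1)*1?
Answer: -169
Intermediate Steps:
I = -6 (I = -6*1 = -6)
j = -169
F(J, n) = 6 + J (F(J, n) = -2 + (J - 1*(-8)) = -2 + (J + 8) = -2 + (8 + J) = 6 + J)
j + 129*F(I, 11 - 11) = -169 + 129*(6 - 6) = -169 + 129*0 = -169 + 0 = -169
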